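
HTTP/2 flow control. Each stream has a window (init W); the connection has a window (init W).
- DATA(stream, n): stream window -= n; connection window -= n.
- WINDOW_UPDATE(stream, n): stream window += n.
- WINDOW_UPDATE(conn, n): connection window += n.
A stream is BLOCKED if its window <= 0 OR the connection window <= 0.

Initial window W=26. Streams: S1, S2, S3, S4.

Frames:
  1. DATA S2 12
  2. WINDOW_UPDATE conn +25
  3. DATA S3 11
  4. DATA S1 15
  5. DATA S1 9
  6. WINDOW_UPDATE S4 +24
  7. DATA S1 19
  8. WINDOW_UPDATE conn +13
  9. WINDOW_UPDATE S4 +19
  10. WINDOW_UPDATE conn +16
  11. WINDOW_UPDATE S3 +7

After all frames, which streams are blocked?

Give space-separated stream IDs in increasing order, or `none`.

Op 1: conn=14 S1=26 S2=14 S3=26 S4=26 blocked=[]
Op 2: conn=39 S1=26 S2=14 S3=26 S4=26 blocked=[]
Op 3: conn=28 S1=26 S2=14 S3=15 S4=26 blocked=[]
Op 4: conn=13 S1=11 S2=14 S3=15 S4=26 blocked=[]
Op 5: conn=4 S1=2 S2=14 S3=15 S4=26 blocked=[]
Op 6: conn=4 S1=2 S2=14 S3=15 S4=50 blocked=[]
Op 7: conn=-15 S1=-17 S2=14 S3=15 S4=50 blocked=[1, 2, 3, 4]
Op 8: conn=-2 S1=-17 S2=14 S3=15 S4=50 blocked=[1, 2, 3, 4]
Op 9: conn=-2 S1=-17 S2=14 S3=15 S4=69 blocked=[1, 2, 3, 4]
Op 10: conn=14 S1=-17 S2=14 S3=15 S4=69 blocked=[1]
Op 11: conn=14 S1=-17 S2=14 S3=22 S4=69 blocked=[1]

Answer: S1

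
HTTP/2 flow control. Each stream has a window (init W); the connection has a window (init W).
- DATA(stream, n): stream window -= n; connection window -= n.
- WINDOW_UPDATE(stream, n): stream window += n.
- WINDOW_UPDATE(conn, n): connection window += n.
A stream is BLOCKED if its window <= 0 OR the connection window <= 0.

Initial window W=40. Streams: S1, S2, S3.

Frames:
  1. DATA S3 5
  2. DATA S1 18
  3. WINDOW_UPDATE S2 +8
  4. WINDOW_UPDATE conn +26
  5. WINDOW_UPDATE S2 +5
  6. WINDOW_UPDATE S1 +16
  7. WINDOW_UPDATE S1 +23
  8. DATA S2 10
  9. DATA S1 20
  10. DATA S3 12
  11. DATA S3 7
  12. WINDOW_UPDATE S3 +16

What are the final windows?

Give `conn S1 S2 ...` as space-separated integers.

Op 1: conn=35 S1=40 S2=40 S3=35 blocked=[]
Op 2: conn=17 S1=22 S2=40 S3=35 blocked=[]
Op 3: conn=17 S1=22 S2=48 S3=35 blocked=[]
Op 4: conn=43 S1=22 S2=48 S3=35 blocked=[]
Op 5: conn=43 S1=22 S2=53 S3=35 blocked=[]
Op 6: conn=43 S1=38 S2=53 S3=35 blocked=[]
Op 7: conn=43 S1=61 S2=53 S3=35 blocked=[]
Op 8: conn=33 S1=61 S2=43 S3=35 blocked=[]
Op 9: conn=13 S1=41 S2=43 S3=35 blocked=[]
Op 10: conn=1 S1=41 S2=43 S3=23 blocked=[]
Op 11: conn=-6 S1=41 S2=43 S3=16 blocked=[1, 2, 3]
Op 12: conn=-6 S1=41 S2=43 S3=32 blocked=[1, 2, 3]

Answer: -6 41 43 32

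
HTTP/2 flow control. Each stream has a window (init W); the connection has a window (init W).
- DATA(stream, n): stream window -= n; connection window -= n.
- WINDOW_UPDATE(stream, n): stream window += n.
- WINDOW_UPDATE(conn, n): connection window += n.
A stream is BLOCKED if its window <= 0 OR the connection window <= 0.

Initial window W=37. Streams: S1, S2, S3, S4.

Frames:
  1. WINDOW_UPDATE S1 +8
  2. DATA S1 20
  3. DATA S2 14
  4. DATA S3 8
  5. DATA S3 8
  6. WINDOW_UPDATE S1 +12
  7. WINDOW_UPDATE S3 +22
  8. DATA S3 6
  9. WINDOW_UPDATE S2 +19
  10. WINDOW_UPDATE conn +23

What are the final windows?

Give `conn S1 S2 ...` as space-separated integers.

Answer: 4 37 42 37 37

Derivation:
Op 1: conn=37 S1=45 S2=37 S3=37 S4=37 blocked=[]
Op 2: conn=17 S1=25 S2=37 S3=37 S4=37 blocked=[]
Op 3: conn=3 S1=25 S2=23 S3=37 S4=37 blocked=[]
Op 4: conn=-5 S1=25 S2=23 S3=29 S4=37 blocked=[1, 2, 3, 4]
Op 5: conn=-13 S1=25 S2=23 S3=21 S4=37 blocked=[1, 2, 3, 4]
Op 6: conn=-13 S1=37 S2=23 S3=21 S4=37 blocked=[1, 2, 3, 4]
Op 7: conn=-13 S1=37 S2=23 S3=43 S4=37 blocked=[1, 2, 3, 4]
Op 8: conn=-19 S1=37 S2=23 S3=37 S4=37 blocked=[1, 2, 3, 4]
Op 9: conn=-19 S1=37 S2=42 S3=37 S4=37 blocked=[1, 2, 3, 4]
Op 10: conn=4 S1=37 S2=42 S3=37 S4=37 blocked=[]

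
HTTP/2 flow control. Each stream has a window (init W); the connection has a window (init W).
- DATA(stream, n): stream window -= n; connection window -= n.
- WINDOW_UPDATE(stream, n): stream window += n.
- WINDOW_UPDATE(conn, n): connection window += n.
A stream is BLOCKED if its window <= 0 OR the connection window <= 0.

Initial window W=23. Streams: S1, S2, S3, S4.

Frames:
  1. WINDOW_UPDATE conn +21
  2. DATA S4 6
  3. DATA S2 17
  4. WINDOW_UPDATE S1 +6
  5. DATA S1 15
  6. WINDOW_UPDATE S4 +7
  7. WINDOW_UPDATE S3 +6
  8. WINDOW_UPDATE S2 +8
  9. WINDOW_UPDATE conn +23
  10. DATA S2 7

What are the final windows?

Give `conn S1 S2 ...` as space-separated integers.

Answer: 22 14 7 29 24

Derivation:
Op 1: conn=44 S1=23 S2=23 S3=23 S4=23 blocked=[]
Op 2: conn=38 S1=23 S2=23 S3=23 S4=17 blocked=[]
Op 3: conn=21 S1=23 S2=6 S3=23 S4=17 blocked=[]
Op 4: conn=21 S1=29 S2=6 S3=23 S4=17 blocked=[]
Op 5: conn=6 S1=14 S2=6 S3=23 S4=17 blocked=[]
Op 6: conn=6 S1=14 S2=6 S3=23 S4=24 blocked=[]
Op 7: conn=6 S1=14 S2=6 S3=29 S4=24 blocked=[]
Op 8: conn=6 S1=14 S2=14 S3=29 S4=24 blocked=[]
Op 9: conn=29 S1=14 S2=14 S3=29 S4=24 blocked=[]
Op 10: conn=22 S1=14 S2=7 S3=29 S4=24 blocked=[]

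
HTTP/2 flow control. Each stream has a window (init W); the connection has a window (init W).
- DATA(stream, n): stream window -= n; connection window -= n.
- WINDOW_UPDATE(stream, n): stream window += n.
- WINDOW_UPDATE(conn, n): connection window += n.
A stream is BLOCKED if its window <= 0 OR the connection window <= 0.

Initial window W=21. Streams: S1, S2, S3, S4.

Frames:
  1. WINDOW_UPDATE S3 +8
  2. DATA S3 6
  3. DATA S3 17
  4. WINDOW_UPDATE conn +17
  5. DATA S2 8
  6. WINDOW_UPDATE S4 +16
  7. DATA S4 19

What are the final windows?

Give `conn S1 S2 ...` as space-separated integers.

Answer: -12 21 13 6 18

Derivation:
Op 1: conn=21 S1=21 S2=21 S3=29 S4=21 blocked=[]
Op 2: conn=15 S1=21 S2=21 S3=23 S4=21 blocked=[]
Op 3: conn=-2 S1=21 S2=21 S3=6 S4=21 blocked=[1, 2, 3, 4]
Op 4: conn=15 S1=21 S2=21 S3=6 S4=21 blocked=[]
Op 5: conn=7 S1=21 S2=13 S3=6 S4=21 blocked=[]
Op 6: conn=7 S1=21 S2=13 S3=6 S4=37 blocked=[]
Op 7: conn=-12 S1=21 S2=13 S3=6 S4=18 blocked=[1, 2, 3, 4]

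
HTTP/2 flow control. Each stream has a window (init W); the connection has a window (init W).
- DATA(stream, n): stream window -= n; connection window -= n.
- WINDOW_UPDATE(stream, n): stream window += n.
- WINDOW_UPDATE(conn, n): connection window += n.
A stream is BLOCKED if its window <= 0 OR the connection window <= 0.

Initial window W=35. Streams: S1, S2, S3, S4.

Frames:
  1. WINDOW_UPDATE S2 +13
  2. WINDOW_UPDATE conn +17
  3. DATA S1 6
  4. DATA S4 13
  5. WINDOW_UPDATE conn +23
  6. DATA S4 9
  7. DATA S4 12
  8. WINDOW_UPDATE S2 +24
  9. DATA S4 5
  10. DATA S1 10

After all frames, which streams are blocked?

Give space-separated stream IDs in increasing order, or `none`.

Op 1: conn=35 S1=35 S2=48 S3=35 S4=35 blocked=[]
Op 2: conn=52 S1=35 S2=48 S3=35 S4=35 blocked=[]
Op 3: conn=46 S1=29 S2=48 S3=35 S4=35 blocked=[]
Op 4: conn=33 S1=29 S2=48 S3=35 S4=22 blocked=[]
Op 5: conn=56 S1=29 S2=48 S3=35 S4=22 blocked=[]
Op 6: conn=47 S1=29 S2=48 S3=35 S4=13 blocked=[]
Op 7: conn=35 S1=29 S2=48 S3=35 S4=1 blocked=[]
Op 8: conn=35 S1=29 S2=72 S3=35 S4=1 blocked=[]
Op 9: conn=30 S1=29 S2=72 S3=35 S4=-4 blocked=[4]
Op 10: conn=20 S1=19 S2=72 S3=35 S4=-4 blocked=[4]

Answer: S4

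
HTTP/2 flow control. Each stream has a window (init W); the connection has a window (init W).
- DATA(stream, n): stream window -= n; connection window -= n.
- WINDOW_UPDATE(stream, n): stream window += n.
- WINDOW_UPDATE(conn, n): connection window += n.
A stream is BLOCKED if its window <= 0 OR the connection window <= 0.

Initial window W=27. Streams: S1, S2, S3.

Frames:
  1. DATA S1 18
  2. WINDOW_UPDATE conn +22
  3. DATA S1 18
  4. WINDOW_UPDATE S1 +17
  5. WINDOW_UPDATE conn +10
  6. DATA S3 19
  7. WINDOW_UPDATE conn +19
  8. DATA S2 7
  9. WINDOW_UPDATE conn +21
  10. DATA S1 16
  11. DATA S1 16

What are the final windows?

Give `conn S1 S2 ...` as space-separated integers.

Answer: 5 -24 20 8

Derivation:
Op 1: conn=9 S1=9 S2=27 S3=27 blocked=[]
Op 2: conn=31 S1=9 S2=27 S3=27 blocked=[]
Op 3: conn=13 S1=-9 S2=27 S3=27 blocked=[1]
Op 4: conn=13 S1=8 S2=27 S3=27 blocked=[]
Op 5: conn=23 S1=8 S2=27 S3=27 blocked=[]
Op 6: conn=4 S1=8 S2=27 S3=8 blocked=[]
Op 7: conn=23 S1=8 S2=27 S3=8 blocked=[]
Op 8: conn=16 S1=8 S2=20 S3=8 blocked=[]
Op 9: conn=37 S1=8 S2=20 S3=8 blocked=[]
Op 10: conn=21 S1=-8 S2=20 S3=8 blocked=[1]
Op 11: conn=5 S1=-24 S2=20 S3=8 blocked=[1]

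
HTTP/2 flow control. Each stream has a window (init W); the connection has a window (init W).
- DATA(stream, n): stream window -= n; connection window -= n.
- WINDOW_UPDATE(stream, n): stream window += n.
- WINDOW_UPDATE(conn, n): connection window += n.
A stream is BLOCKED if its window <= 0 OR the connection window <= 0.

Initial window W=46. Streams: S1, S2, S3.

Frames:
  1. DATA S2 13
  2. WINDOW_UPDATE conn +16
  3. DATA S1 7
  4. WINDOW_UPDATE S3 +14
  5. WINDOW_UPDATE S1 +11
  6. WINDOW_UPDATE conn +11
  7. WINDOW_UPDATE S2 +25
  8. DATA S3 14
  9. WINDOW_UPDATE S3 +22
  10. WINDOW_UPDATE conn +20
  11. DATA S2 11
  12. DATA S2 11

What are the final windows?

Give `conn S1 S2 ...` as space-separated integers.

Answer: 37 50 36 68

Derivation:
Op 1: conn=33 S1=46 S2=33 S3=46 blocked=[]
Op 2: conn=49 S1=46 S2=33 S3=46 blocked=[]
Op 3: conn=42 S1=39 S2=33 S3=46 blocked=[]
Op 4: conn=42 S1=39 S2=33 S3=60 blocked=[]
Op 5: conn=42 S1=50 S2=33 S3=60 blocked=[]
Op 6: conn=53 S1=50 S2=33 S3=60 blocked=[]
Op 7: conn=53 S1=50 S2=58 S3=60 blocked=[]
Op 8: conn=39 S1=50 S2=58 S3=46 blocked=[]
Op 9: conn=39 S1=50 S2=58 S3=68 blocked=[]
Op 10: conn=59 S1=50 S2=58 S3=68 blocked=[]
Op 11: conn=48 S1=50 S2=47 S3=68 blocked=[]
Op 12: conn=37 S1=50 S2=36 S3=68 blocked=[]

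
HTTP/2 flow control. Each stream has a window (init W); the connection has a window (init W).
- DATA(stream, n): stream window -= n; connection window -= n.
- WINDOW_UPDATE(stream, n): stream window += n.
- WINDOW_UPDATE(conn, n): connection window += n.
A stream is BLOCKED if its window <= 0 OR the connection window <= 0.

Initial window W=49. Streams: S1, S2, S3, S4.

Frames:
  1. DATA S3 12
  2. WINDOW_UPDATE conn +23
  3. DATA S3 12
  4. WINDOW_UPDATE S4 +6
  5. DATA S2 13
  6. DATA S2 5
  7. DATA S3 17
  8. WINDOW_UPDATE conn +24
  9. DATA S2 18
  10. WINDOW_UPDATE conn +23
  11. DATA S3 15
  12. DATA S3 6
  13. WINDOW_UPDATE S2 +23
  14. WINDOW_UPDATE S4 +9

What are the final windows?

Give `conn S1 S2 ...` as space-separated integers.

Op 1: conn=37 S1=49 S2=49 S3=37 S4=49 blocked=[]
Op 2: conn=60 S1=49 S2=49 S3=37 S4=49 blocked=[]
Op 3: conn=48 S1=49 S2=49 S3=25 S4=49 blocked=[]
Op 4: conn=48 S1=49 S2=49 S3=25 S4=55 blocked=[]
Op 5: conn=35 S1=49 S2=36 S3=25 S4=55 blocked=[]
Op 6: conn=30 S1=49 S2=31 S3=25 S4=55 blocked=[]
Op 7: conn=13 S1=49 S2=31 S3=8 S4=55 blocked=[]
Op 8: conn=37 S1=49 S2=31 S3=8 S4=55 blocked=[]
Op 9: conn=19 S1=49 S2=13 S3=8 S4=55 blocked=[]
Op 10: conn=42 S1=49 S2=13 S3=8 S4=55 blocked=[]
Op 11: conn=27 S1=49 S2=13 S3=-7 S4=55 blocked=[3]
Op 12: conn=21 S1=49 S2=13 S3=-13 S4=55 blocked=[3]
Op 13: conn=21 S1=49 S2=36 S3=-13 S4=55 blocked=[3]
Op 14: conn=21 S1=49 S2=36 S3=-13 S4=64 blocked=[3]

Answer: 21 49 36 -13 64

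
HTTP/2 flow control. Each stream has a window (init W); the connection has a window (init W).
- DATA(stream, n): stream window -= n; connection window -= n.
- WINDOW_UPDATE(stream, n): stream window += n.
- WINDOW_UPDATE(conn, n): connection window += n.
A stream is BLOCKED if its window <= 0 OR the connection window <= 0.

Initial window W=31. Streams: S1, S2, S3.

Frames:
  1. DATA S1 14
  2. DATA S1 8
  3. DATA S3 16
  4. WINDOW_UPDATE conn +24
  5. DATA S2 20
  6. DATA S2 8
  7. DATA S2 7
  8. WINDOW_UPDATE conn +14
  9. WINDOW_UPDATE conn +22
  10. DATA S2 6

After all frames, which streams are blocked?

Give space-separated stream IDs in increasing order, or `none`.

Answer: S2

Derivation:
Op 1: conn=17 S1=17 S2=31 S3=31 blocked=[]
Op 2: conn=9 S1=9 S2=31 S3=31 blocked=[]
Op 3: conn=-7 S1=9 S2=31 S3=15 blocked=[1, 2, 3]
Op 4: conn=17 S1=9 S2=31 S3=15 blocked=[]
Op 5: conn=-3 S1=9 S2=11 S3=15 blocked=[1, 2, 3]
Op 6: conn=-11 S1=9 S2=3 S3=15 blocked=[1, 2, 3]
Op 7: conn=-18 S1=9 S2=-4 S3=15 blocked=[1, 2, 3]
Op 8: conn=-4 S1=9 S2=-4 S3=15 blocked=[1, 2, 3]
Op 9: conn=18 S1=9 S2=-4 S3=15 blocked=[2]
Op 10: conn=12 S1=9 S2=-10 S3=15 blocked=[2]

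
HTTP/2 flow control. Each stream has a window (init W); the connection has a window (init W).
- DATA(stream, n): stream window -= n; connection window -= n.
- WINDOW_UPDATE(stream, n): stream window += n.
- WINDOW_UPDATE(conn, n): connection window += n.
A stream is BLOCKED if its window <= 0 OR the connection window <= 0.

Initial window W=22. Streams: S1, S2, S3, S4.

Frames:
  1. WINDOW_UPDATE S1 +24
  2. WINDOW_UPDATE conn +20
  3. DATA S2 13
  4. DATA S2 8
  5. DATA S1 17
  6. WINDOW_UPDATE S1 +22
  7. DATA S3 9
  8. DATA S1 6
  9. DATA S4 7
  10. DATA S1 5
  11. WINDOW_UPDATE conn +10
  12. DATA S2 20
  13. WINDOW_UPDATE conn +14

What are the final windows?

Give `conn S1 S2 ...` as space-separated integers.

Answer: -19 40 -19 13 15

Derivation:
Op 1: conn=22 S1=46 S2=22 S3=22 S4=22 blocked=[]
Op 2: conn=42 S1=46 S2=22 S3=22 S4=22 blocked=[]
Op 3: conn=29 S1=46 S2=9 S3=22 S4=22 blocked=[]
Op 4: conn=21 S1=46 S2=1 S3=22 S4=22 blocked=[]
Op 5: conn=4 S1=29 S2=1 S3=22 S4=22 blocked=[]
Op 6: conn=4 S1=51 S2=1 S3=22 S4=22 blocked=[]
Op 7: conn=-5 S1=51 S2=1 S3=13 S4=22 blocked=[1, 2, 3, 4]
Op 8: conn=-11 S1=45 S2=1 S3=13 S4=22 blocked=[1, 2, 3, 4]
Op 9: conn=-18 S1=45 S2=1 S3=13 S4=15 blocked=[1, 2, 3, 4]
Op 10: conn=-23 S1=40 S2=1 S3=13 S4=15 blocked=[1, 2, 3, 4]
Op 11: conn=-13 S1=40 S2=1 S3=13 S4=15 blocked=[1, 2, 3, 4]
Op 12: conn=-33 S1=40 S2=-19 S3=13 S4=15 blocked=[1, 2, 3, 4]
Op 13: conn=-19 S1=40 S2=-19 S3=13 S4=15 blocked=[1, 2, 3, 4]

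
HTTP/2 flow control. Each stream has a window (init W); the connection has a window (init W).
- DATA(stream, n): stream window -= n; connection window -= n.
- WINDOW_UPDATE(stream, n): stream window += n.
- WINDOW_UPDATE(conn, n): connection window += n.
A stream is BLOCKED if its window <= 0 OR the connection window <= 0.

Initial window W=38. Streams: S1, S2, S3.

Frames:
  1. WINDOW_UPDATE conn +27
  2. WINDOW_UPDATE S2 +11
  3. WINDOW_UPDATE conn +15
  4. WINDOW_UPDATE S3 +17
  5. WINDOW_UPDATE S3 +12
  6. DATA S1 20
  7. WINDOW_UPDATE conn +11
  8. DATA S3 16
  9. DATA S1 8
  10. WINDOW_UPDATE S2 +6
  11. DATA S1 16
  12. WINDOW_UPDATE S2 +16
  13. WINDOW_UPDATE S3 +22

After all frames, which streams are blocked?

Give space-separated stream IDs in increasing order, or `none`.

Answer: S1

Derivation:
Op 1: conn=65 S1=38 S2=38 S3=38 blocked=[]
Op 2: conn=65 S1=38 S2=49 S3=38 blocked=[]
Op 3: conn=80 S1=38 S2=49 S3=38 blocked=[]
Op 4: conn=80 S1=38 S2=49 S3=55 blocked=[]
Op 5: conn=80 S1=38 S2=49 S3=67 blocked=[]
Op 6: conn=60 S1=18 S2=49 S3=67 blocked=[]
Op 7: conn=71 S1=18 S2=49 S3=67 blocked=[]
Op 8: conn=55 S1=18 S2=49 S3=51 blocked=[]
Op 9: conn=47 S1=10 S2=49 S3=51 blocked=[]
Op 10: conn=47 S1=10 S2=55 S3=51 blocked=[]
Op 11: conn=31 S1=-6 S2=55 S3=51 blocked=[1]
Op 12: conn=31 S1=-6 S2=71 S3=51 blocked=[1]
Op 13: conn=31 S1=-6 S2=71 S3=73 blocked=[1]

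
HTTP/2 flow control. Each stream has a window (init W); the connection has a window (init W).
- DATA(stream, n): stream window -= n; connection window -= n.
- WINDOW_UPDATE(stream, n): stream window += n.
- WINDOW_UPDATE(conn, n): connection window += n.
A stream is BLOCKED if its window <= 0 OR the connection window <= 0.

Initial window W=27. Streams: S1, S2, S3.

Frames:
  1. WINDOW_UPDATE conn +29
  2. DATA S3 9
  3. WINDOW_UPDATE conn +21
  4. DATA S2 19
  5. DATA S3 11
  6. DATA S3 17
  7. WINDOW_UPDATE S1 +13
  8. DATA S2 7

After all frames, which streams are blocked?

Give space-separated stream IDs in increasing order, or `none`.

Op 1: conn=56 S1=27 S2=27 S3=27 blocked=[]
Op 2: conn=47 S1=27 S2=27 S3=18 blocked=[]
Op 3: conn=68 S1=27 S2=27 S3=18 blocked=[]
Op 4: conn=49 S1=27 S2=8 S3=18 blocked=[]
Op 5: conn=38 S1=27 S2=8 S3=7 blocked=[]
Op 6: conn=21 S1=27 S2=8 S3=-10 blocked=[3]
Op 7: conn=21 S1=40 S2=8 S3=-10 blocked=[3]
Op 8: conn=14 S1=40 S2=1 S3=-10 blocked=[3]

Answer: S3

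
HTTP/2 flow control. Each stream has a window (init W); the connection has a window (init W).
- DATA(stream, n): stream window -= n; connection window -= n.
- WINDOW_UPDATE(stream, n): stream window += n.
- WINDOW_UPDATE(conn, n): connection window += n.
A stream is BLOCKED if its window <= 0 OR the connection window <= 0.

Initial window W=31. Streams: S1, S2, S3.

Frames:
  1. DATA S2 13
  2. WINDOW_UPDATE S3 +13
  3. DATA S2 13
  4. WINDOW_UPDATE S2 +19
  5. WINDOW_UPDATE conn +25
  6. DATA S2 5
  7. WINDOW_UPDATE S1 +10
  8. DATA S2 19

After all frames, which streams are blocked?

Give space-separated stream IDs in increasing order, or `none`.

Answer: S2

Derivation:
Op 1: conn=18 S1=31 S2=18 S3=31 blocked=[]
Op 2: conn=18 S1=31 S2=18 S3=44 blocked=[]
Op 3: conn=5 S1=31 S2=5 S3=44 blocked=[]
Op 4: conn=5 S1=31 S2=24 S3=44 blocked=[]
Op 5: conn=30 S1=31 S2=24 S3=44 blocked=[]
Op 6: conn=25 S1=31 S2=19 S3=44 blocked=[]
Op 7: conn=25 S1=41 S2=19 S3=44 blocked=[]
Op 8: conn=6 S1=41 S2=0 S3=44 blocked=[2]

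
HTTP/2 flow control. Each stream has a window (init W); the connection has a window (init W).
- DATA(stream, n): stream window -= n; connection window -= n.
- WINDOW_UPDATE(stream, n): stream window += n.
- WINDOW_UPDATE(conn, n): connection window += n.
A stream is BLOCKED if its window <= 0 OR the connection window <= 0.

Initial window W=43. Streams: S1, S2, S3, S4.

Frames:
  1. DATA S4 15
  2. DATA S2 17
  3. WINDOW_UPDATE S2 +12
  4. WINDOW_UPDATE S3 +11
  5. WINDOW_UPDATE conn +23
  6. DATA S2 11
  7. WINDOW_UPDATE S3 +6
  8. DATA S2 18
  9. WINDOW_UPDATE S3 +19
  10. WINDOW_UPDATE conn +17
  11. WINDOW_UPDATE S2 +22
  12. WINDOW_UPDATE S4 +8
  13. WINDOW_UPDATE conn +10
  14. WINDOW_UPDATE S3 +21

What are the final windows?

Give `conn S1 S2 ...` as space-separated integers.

Op 1: conn=28 S1=43 S2=43 S3=43 S4=28 blocked=[]
Op 2: conn=11 S1=43 S2=26 S3=43 S4=28 blocked=[]
Op 3: conn=11 S1=43 S2=38 S3=43 S4=28 blocked=[]
Op 4: conn=11 S1=43 S2=38 S3=54 S4=28 blocked=[]
Op 5: conn=34 S1=43 S2=38 S3=54 S4=28 blocked=[]
Op 6: conn=23 S1=43 S2=27 S3=54 S4=28 blocked=[]
Op 7: conn=23 S1=43 S2=27 S3=60 S4=28 blocked=[]
Op 8: conn=5 S1=43 S2=9 S3=60 S4=28 blocked=[]
Op 9: conn=5 S1=43 S2=9 S3=79 S4=28 blocked=[]
Op 10: conn=22 S1=43 S2=9 S3=79 S4=28 blocked=[]
Op 11: conn=22 S1=43 S2=31 S3=79 S4=28 blocked=[]
Op 12: conn=22 S1=43 S2=31 S3=79 S4=36 blocked=[]
Op 13: conn=32 S1=43 S2=31 S3=79 S4=36 blocked=[]
Op 14: conn=32 S1=43 S2=31 S3=100 S4=36 blocked=[]

Answer: 32 43 31 100 36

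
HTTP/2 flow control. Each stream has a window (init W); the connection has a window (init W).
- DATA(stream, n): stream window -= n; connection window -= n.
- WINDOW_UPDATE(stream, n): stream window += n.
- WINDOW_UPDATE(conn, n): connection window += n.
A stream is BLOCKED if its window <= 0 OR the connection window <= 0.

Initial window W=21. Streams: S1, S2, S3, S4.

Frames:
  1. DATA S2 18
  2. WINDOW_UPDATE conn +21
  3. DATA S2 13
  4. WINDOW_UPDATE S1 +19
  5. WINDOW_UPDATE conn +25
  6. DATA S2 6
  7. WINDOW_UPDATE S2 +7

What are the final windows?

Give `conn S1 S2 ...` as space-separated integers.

Answer: 30 40 -9 21 21

Derivation:
Op 1: conn=3 S1=21 S2=3 S3=21 S4=21 blocked=[]
Op 2: conn=24 S1=21 S2=3 S3=21 S4=21 blocked=[]
Op 3: conn=11 S1=21 S2=-10 S3=21 S4=21 blocked=[2]
Op 4: conn=11 S1=40 S2=-10 S3=21 S4=21 blocked=[2]
Op 5: conn=36 S1=40 S2=-10 S3=21 S4=21 blocked=[2]
Op 6: conn=30 S1=40 S2=-16 S3=21 S4=21 blocked=[2]
Op 7: conn=30 S1=40 S2=-9 S3=21 S4=21 blocked=[2]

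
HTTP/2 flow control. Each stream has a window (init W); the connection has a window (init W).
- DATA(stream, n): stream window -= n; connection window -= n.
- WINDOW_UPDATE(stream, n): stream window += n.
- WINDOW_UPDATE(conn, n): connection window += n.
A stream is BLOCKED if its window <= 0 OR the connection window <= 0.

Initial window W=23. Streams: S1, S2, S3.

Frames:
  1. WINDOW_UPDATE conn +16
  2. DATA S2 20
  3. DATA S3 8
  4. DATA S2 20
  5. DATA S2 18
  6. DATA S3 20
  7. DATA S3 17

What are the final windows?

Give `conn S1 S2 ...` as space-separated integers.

Op 1: conn=39 S1=23 S2=23 S3=23 blocked=[]
Op 2: conn=19 S1=23 S2=3 S3=23 blocked=[]
Op 3: conn=11 S1=23 S2=3 S3=15 blocked=[]
Op 4: conn=-9 S1=23 S2=-17 S3=15 blocked=[1, 2, 3]
Op 5: conn=-27 S1=23 S2=-35 S3=15 blocked=[1, 2, 3]
Op 6: conn=-47 S1=23 S2=-35 S3=-5 blocked=[1, 2, 3]
Op 7: conn=-64 S1=23 S2=-35 S3=-22 blocked=[1, 2, 3]

Answer: -64 23 -35 -22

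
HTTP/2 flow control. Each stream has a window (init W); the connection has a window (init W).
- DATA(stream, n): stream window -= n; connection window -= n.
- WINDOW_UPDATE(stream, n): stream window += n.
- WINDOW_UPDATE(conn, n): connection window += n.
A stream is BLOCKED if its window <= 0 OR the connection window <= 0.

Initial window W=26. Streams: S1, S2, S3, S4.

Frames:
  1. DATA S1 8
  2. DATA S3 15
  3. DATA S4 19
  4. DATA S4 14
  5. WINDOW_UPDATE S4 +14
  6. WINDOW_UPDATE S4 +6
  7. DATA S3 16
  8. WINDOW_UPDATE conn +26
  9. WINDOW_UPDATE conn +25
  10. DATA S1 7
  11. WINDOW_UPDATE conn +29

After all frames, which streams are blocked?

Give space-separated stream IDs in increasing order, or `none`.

Op 1: conn=18 S1=18 S2=26 S3=26 S4=26 blocked=[]
Op 2: conn=3 S1=18 S2=26 S3=11 S4=26 blocked=[]
Op 3: conn=-16 S1=18 S2=26 S3=11 S4=7 blocked=[1, 2, 3, 4]
Op 4: conn=-30 S1=18 S2=26 S3=11 S4=-7 blocked=[1, 2, 3, 4]
Op 5: conn=-30 S1=18 S2=26 S3=11 S4=7 blocked=[1, 2, 3, 4]
Op 6: conn=-30 S1=18 S2=26 S3=11 S4=13 blocked=[1, 2, 3, 4]
Op 7: conn=-46 S1=18 S2=26 S3=-5 S4=13 blocked=[1, 2, 3, 4]
Op 8: conn=-20 S1=18 S2=26 S3=-5 S4=13 blocked=[1, 2, 3, 4]
Op 9: conn=5 S1=18 S2=26 S3=-5 S4=13 blocked=[3]
Op 10: conn=-2 S1=11 S2=26 S3=-5 S4=13 blocked=[1, 2, 3, 4]
Op 11: conn=27 S1=11 S2=26 S3=-5 S4=13 blocked=[3]

Answer: S3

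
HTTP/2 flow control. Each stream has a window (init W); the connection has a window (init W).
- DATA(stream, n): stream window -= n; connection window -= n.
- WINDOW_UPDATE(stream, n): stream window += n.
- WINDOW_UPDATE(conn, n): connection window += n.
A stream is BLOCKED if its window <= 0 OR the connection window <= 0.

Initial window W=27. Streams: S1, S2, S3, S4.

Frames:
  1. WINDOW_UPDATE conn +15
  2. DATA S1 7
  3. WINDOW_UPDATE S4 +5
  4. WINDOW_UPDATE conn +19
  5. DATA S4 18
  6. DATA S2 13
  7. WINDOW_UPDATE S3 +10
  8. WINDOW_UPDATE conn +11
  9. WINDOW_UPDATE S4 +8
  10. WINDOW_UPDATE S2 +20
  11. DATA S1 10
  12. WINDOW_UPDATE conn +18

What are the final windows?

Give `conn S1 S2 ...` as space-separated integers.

Op 1: conn=42 S1=27 S2=27 S3=27 S4=27 blocked=[]
Op 2: conn=35 S1=20 S2=27 S3=27 S4=27 blocked=[]
Op 3: conn=35 S1=20 S2=27 S3=27 S4=32 blocked=[]
Op 4: conn=54 S1=20 S2=27 S3=27 S4=32 blocked=[]
Op 5: conn=36 S1=20 S2=27 S3=27 S4=14 blocked=[]
Op 6: conn=23 S1=20 S2=14 S3=27 S4=14 blocked=[]
Op 7: conn=23 S1=20 S2=14 S3=37 S4=14 blocked=[]
Op 8: conn=34 S1=20 S2=14 S3=37 S4=14 blocked=[]
Op 9: conn=34 S1=20 S2=14 S3=37 S4=22 blocked=[]
Op 10: conn=34 S1=20 S2=34 S3=37 S4=22 blocked=[]
Op 11: conn=24 S1=10 S2=34 S3=37 S4=22 blocked=[]
Op 12: conn=42 S1=10 S2=34 S3=37 S4=22 blocked=[]

Answer: 42 10 34 37 22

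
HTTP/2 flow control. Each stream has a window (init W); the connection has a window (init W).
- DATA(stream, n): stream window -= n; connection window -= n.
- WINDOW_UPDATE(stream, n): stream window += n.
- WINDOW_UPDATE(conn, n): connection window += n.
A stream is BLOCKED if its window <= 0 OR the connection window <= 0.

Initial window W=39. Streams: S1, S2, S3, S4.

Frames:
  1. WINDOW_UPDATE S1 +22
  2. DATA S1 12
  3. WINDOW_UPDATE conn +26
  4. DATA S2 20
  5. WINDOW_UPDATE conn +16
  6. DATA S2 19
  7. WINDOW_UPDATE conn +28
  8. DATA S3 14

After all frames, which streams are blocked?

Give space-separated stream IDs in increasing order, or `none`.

Op 1: conn=39 S1=61 S2=39 S3=39 S4=39 blocked=[]
Op 2: conn=27 S1=49 S2=39 S3=39 S4=39 blocked=[]
Op 3: conn=53 S1=49 S2=39 S3=39 S4=39 blocked=[]
Op 4: conn=33 S1=49 S2=19 S3=39 S4=39 blocked=[]
Op 5: conn=49 S1=49 S2=19 S3=39 S4=39 blocked=[]
Op 6: conn=30 S1=49 S2=0 S3=39 S4=39 blocked=[2]
Op 7: conn=58 S1=49 S2=0 S3=39 S4=39 blocked=[2]
Op 8: conn=44 S1=49 S2=0 S3=25 S4=39 blocked=[2]

Answer: S2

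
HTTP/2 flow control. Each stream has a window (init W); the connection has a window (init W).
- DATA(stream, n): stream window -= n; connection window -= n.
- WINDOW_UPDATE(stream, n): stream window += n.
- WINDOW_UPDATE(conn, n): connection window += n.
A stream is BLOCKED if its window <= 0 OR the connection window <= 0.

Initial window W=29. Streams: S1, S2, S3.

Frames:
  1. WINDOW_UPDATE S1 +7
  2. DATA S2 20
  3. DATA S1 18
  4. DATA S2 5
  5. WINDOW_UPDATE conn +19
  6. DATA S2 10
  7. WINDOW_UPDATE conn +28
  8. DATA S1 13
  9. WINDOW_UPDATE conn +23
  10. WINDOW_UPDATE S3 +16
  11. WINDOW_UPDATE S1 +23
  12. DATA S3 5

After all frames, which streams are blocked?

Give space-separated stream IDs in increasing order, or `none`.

Answer: S2

Derivation:
Op 1: conn=29 S1=36 S2=29 S3=29 blocked=[]
Op 2: conn=9 S1=36 S2=9 S3=29 blocked=[]
Op 3: conn=-9 S1=18 S2=9 S3=29 blocked=[1, 2, 3]
Op 4: conn=-14 S1=18 S2=4 S3=29 blocked=[1, 2, 3]
Op 5: conn=5 S1=18 S2=4 S3=29 blocked=[]
Op 6: conn=-5 S1=18 S2=-6 S3=29 blocked=[1, 2, 3]
Op 7: conn=23 S1=18 S2=-6 S3=29 blocked=[2]
Op 8: conn=10 S1=5 S2=-6 S3=29 blocked=[2]
Op 9: conn=33 S1=5 S2=-6 S3=29 blocked=[2]
Op 10: conn=33 S1=5 S2=-6 S3=45 blocked=[2]
Op 11: conn=33 S1=28 S2=-6 S3=45 blocked=[2]
Op 12: conn=28 S1=28 S2=-6 S3=40 blocked=[2]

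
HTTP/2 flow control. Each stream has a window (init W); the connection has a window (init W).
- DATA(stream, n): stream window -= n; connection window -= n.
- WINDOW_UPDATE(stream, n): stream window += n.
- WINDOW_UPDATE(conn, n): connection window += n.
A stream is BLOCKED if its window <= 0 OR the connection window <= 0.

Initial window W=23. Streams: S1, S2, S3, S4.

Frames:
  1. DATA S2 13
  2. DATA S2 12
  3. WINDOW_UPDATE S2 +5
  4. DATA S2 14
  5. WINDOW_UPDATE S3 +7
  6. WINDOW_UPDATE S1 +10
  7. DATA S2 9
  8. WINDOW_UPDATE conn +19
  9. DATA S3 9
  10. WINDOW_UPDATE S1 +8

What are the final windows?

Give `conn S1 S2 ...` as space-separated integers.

Op 1: conn=10 S1=23 S2=10 S3=23 S4=23 blocked=[]
Op 2: conn=-2 S1=23 S2=-2 S3=23 S4=23 blocked=[1, 2, 3, 4]
Op 3: conn=-2 S1=23 S2=3 S3=23 S4=23 blocked=[1, 2, 3, 4]
Op 4: conn=-16 S1=23 S2=-11 S3=23 S4=23 blocked=[1, 2, 3, 4]
Op 5: conn=-16 S1=23 S2=-11 S3=30 S4=23 blocked=[1, 2, 3, 4]
Op 6: conn=-16 S1=33 S2=-11 S3=30 S4=23 blocked=[1, 2, 3, 4]
Op 7: conn=-25 S1=33 S2=-20 S3=30 S4=23 blocked=[1, 2, 3, 4]
Op 8: conn=-6 S1=33 S2=-20 S3=30 S4=23 blocked=[1, 2, 3, 4]
Op 9: conn=-15 S1=33 S2=-20 S3=21 S4=23 blocked=[1, 2, 3, 4]
Op 10: conn=-15 S1=41 S2=-20 S3=21 S4=23 blocked=[1, 2, 3, 4]

Answer: -15 41 -20 21 23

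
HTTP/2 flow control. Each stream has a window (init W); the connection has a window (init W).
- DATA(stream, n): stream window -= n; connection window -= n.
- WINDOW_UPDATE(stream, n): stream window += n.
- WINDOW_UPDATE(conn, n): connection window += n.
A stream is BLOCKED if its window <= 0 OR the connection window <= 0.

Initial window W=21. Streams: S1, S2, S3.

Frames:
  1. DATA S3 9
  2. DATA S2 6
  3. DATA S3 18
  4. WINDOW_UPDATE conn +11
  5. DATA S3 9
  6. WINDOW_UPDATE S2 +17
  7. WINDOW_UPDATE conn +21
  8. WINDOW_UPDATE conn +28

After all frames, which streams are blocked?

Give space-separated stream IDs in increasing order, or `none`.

Op 1: conn=12 S1=21 S2=21 S3=12 blocked=[]
Op 2: conn=6 S1=21 S2=15 S3=12 blocked=[]
Op 3: conn=-12 S1=21 S2=15 S3=-6 blocked=[1, 2, 3]
Op 4: conn=-1 S1=21 S2=15 S3=-6 blocked=[1, 2, 3]
Op 5: conn=-10 S1=21 S2=15 S3=-15 blocked=[1, 2, 3]
Op 6: conn=-10 S1=21 S2=32 S3=-15 blocked=[1, 2, 3]
Op 7: conn=11 S1=21 S2=32 S3=-15 blocked=[3]
Op 8: conn=39 S1=21 S2=32 S3=-15 blocked=[3]

Answer: S3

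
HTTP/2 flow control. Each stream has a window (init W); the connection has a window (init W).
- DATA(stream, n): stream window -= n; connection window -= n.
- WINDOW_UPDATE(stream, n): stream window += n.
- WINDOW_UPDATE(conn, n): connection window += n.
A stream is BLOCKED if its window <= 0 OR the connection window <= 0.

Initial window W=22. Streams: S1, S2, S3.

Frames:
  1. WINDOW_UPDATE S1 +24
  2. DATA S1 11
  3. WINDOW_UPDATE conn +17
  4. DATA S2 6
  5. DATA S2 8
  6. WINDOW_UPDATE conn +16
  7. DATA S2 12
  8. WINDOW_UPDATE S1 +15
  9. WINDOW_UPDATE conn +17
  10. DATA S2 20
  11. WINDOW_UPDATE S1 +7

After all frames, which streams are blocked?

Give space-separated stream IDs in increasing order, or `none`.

Answer: S2

Derivation:
Op 1: conn=22 S1=46 S2=22 S3=22 blocked=[]
Op 2: conn=11 S1=35 S2=22 S3=22 blocked=[]
Op 3: conn=28 S1=35 S2=22 S3=22 blocked=[]
Op 4: conn=22 S1=35 S2=16 S3=22 blocked=[]
Op 5: conn=14 S1=35 S2=8 S3=22 blocked=[]
Op 6: conn=30 S1=35 S2=8 S3=22 blocked=[]
Op 7: conn=18 S1=35 S2=-4 S3=22 blocked=[2]
Op 8: conn=18 S1=50 S2=-4 S3=22 blocked=[2]
Op 9: conn=35 S1=50 S2=-4 S3=22 blocked=[2]
Op 10: conn=15 S1=50 S2=-24 S3=22 blocked=[2]
Op 11: conn=15 S1=57 S2=-24 S3=22 blocked=[2]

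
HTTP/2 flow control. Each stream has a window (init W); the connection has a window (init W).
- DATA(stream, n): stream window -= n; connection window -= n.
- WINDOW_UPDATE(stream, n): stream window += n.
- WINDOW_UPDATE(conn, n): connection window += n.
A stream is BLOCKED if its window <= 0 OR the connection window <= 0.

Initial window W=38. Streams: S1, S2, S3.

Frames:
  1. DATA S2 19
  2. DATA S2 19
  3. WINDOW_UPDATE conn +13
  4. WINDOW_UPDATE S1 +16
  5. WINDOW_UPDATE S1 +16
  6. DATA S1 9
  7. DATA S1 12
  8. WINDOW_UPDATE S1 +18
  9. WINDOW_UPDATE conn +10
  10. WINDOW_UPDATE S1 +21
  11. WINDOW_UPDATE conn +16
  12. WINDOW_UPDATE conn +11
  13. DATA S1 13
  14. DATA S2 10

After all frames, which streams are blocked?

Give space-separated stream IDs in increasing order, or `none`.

Answer: S2

Derivation:
Op 1: conn=19 S1=38 S2=19 S3=38 blocked=[]
Op 2: conn=0 S1=38 S2=0 S3=38 blocked=[1, 2, 3]
Op 3: conn=13 S1=38 S2=0 S3=38 blocked=[2]
Op 4: conn=13 S1=54 S2=0 S3=38 blocked=[2]
Op 5: conn=13 S1=70 S2=0 S3=38 blocked=[2]
Op 6: conn=4 S1=61 S2=0 S3=38 blocked=[2]
Op 7: conn=-8 S1=49 S2=0 S3=38 blocked=[1, 2, 3]
Op 8: conn=-8 S1=67 S2=0 S3=38 blocked=[1, 2, 3]
Op 9: conn=2 S1=67 S2=0 S3=38 blocked=[2]
Op 10: conn=2 S1=88 S2=0 S3=38 blocked=[2]
Op 11: conn=18 S1=88 S2=0 S3=38 blocked=[2]
Op 12: conn=29 S1=88 S2=0 S3=38 blocked=[2]
Op 13: conn=16 S1=75 S2=0 S3=38 blocked=[2]
Op 14: conn=6 S1=75 S2=-10 S3=38 blocked=[2]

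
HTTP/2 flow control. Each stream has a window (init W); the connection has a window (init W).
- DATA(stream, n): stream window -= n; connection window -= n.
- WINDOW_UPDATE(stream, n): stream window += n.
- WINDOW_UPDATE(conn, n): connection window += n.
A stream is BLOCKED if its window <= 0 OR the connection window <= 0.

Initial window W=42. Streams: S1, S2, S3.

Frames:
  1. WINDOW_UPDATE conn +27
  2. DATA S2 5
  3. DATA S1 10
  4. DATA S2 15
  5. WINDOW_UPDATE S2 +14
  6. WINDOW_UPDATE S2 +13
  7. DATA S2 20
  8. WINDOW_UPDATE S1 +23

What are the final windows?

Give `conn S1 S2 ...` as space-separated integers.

Op 1: conn=69 S1=42 S2=42 S3=42 blocked=[]
Op 2: conn=64 S1=42 S2=37 S3=42 blocked=[]
Op 3: conn=54 S1=32 S2=37 S3=42 blocked=[]
Op 4: conn=39 S1=32 S2=22 S3=42 blocked=[]
Op 5: conn=39 S1=32 S2=36 S3=42 blocked=[]
Op 6: conn=39 S1=32 S2=49 S3=42 blocked=[]
Op 7: conn=19 S1=32 S2=29 S3=42 blocked=[]
Op 8: conn=19 S1=55 S2=29 S3=42 blocked=[]

Answer: 19 55 29 42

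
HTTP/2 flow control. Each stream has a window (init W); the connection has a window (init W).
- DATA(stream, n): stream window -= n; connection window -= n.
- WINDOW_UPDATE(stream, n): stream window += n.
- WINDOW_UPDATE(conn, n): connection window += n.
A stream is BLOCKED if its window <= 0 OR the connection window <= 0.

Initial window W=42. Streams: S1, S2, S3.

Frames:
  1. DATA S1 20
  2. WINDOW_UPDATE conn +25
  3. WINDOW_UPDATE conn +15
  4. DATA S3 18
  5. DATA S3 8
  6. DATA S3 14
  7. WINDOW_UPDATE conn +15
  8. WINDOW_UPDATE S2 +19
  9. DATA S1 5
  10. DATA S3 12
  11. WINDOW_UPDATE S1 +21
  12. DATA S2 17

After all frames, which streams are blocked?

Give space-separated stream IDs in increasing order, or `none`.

Answer: S3

Derivation:
Op 1: conn=22 S1=22 S2=42 S3=42 blocked=[]
Op 2: conn=47 S1=22 S2=42 S3=42 blocked=[]
Op 3: conn=62 S1=22 S2=42 S3=42 blocked=[]
Op 4: conn=44 S1=22 S2=42 S3=24 blocked=[]
Op 5: conn=36 S1=22 S2=42 S3=16 blocked=[]
Op 6: conn=22 S1=22 S2=42 S3=2 blocked=[]
Op 7: conn=37 S1=22 S2=42 S3=2 blocked=[]
Op 8: conn=37 S1=22 S2=61 S3=2 blocked=[]
Op 9: conn=32 S1=17 S2=61 S3=2 blocked=[]
Op 10: conn=20 S1=17 S2=61 S3=-10 blocked=[3]
Op 11: conn=20 S1=38 S2=61 S3=-10 blocked=[3]
Op 12: conn=3 S1=38 S2=44 S3=-10 blocked=[3]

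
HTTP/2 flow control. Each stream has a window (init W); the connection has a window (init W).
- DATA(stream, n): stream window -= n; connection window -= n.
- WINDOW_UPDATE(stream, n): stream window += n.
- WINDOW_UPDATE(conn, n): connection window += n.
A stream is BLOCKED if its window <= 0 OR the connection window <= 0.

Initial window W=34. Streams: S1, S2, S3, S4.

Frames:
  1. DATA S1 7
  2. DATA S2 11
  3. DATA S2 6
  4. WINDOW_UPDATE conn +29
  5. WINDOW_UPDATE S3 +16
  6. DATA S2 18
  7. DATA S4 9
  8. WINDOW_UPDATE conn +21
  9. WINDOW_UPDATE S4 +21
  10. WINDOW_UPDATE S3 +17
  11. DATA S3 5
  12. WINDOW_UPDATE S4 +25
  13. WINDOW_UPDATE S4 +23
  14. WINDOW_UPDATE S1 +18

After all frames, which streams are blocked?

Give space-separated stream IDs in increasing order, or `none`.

Op 1: conn=27 S1=27 S2=34 S3=34 S4=34 blocked=[]
Op 2: conn=16 S1=27 S2=23 S3=34 S4=34 blocked=[]
Op 3: conn=10 S1=27 S2=17 S3=34 S4=34 blocked=[]
Op 4: conn=39 S1=27 S2=17 S3=34 S4=34 blocked=[]
Op 5: conn=39 S1=27 S2=17 S3=50 S4=34 blocked=[]
Op 6: conn=21 S1=27 S2=-1 S3=50 S4=34 blocked=[2]
Op 7: conn=12 S1=27 S2=-1 S3=50 S4=25 blocked=[2]
Op 8: conn=33 S1=27 S2=-1 S3=50 S4=25 blocked=[2]
Op 9: conn=33 S1=27 S2=-1 S3=50 S4=46 blocked=[2]
Op 10: conn=33 S1=27 S2=-1 S3=67 S4=46 blocked=[2]
Op 11: conn=28 S1=27 S2=-1 S3=62 S4=46 blocked=[2]
Op 12: conn=28 S1=27 S2=-1 S3=62 S4=71 blocked=[2]
Op 13: conn=28 S1=27 S2=-1 S3=62 S4=94 blocked=[2]
Op 14: conn=28 S1=45 S2=-1 S3=62 S4=94 blocked=[2]

Answer: S2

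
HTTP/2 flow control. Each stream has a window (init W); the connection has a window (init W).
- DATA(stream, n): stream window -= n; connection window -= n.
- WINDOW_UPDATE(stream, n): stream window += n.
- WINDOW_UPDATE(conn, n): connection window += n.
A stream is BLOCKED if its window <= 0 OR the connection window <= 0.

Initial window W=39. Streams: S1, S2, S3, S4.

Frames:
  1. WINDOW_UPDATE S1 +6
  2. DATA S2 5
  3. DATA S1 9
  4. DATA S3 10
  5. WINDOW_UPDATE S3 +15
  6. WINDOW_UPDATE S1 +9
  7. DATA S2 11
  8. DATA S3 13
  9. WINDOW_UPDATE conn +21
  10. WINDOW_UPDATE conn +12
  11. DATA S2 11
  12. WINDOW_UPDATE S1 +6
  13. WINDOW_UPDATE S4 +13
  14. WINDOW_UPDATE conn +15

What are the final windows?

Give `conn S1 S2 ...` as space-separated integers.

Answer: 28 51 12 31 52

Derivation:
Op 1: conn=39 S1=45 S2=39 S3=39 S4=39 blocked=[]
Op 2: conn=34 S1=45 S2=34 S3=39 S4=39 blocked=[]
Op 3: conn=25 S1=36 S2=34 S3=39 S4=39 blocked=[]
Op 4: conn=15 S1=36 S2=34 S3=29 S4=39 blocked=[]
Op 5: conn=15 S1=36 S2=34 S3=44 S4=39 blocked=[]
Op 6: conn=15 S1=45 S2=34 S3=44 S4=39 blocked=[]
Op 7: conn=4 S1=45 S2=23 S3=44 S4=39 blocked=[]
Op 8: conn=-9 S1=45 S2=23 S3=31 S4=39 blocked=[1, 2, 3, 4]
Op 9: conn=12 S1=45 S2=23 S3=31 S4=39 blocked=[]
Op 10: conn=24 S1=45 S2=23 S3=31 S4=39 blocked=[]
Op 11: conn=13 S1=45 S2=12 S3=31 S4=39 blocked=[]
Op 12: conn=13 S1=51 S2=12 S3=31 S4=39 blocked=[]
Op 13: conn=13 S1=51 S2=12 S3=31 S4=52 blocked=[]
Op 14: conn=28 S1=51 S2=12 S3=31 S4=52 blocked=[]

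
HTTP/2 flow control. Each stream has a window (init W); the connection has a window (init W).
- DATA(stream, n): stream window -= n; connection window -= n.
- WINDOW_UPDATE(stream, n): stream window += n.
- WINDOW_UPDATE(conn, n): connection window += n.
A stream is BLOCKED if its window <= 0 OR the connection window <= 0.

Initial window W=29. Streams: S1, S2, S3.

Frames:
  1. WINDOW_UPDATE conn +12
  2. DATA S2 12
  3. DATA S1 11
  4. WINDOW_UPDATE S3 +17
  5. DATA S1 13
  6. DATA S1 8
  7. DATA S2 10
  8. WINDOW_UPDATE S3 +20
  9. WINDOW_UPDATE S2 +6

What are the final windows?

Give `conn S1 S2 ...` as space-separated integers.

Answer: -13 -3 13 66

Derivation:
Op 1: conn=41 S1=29 S2=29 S3=29 blocked=[]
Op 2: conn=29 S1=29 S2=17 S3=29 blocked=[]
Op 3: conn=18 S1=18 S2=17 S3=29 blocked=[]
Op 4: conn=18 S1=18 S2=17 S3=46 blocked=[]
Op 5: conn=5 S1=5 S2=17 S3=46 blocked=[]
Op 6: conn=-3 S1=-3 S2=17 S3=46 blocked=[1, 2, 3]
Op 7: conn=-13 S1=-3 S2=7 S3=46 blocked=[1, 2, 3]
Op 8: conn=-13 S1=-3 S2=7 S3=66 blocked=[1, 2, 3]
Op 9: conn=-13 S1=-3 S2=13 S3=66 blocked=[1, 2, 3]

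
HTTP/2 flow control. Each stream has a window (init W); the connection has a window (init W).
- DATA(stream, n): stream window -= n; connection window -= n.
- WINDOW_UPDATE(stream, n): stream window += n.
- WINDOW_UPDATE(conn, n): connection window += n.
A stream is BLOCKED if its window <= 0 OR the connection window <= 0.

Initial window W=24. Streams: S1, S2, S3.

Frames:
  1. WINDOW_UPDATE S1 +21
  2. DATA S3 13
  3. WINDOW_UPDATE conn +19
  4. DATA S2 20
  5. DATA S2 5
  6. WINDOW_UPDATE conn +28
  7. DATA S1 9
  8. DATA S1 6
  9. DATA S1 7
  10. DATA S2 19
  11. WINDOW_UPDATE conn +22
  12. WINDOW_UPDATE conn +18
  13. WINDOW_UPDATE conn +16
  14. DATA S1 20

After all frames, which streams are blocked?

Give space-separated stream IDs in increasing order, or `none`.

Op 1: conn=24 S1=45 S2=24 S3=24 blocked=[]
Op 2: conn=11 S1=45 S2=24 S3=11 blocked=[]
Op 3: conn=30 S1=45 S2=24 S3=11 blocked=[]
Op 4: conn=10 S1=45 S2=4 S3=11 blocked=[]
Op 5: conn=5 S1=45 S2=-1 S3=11 blocked=[2]
Op 6: conn=33 S1=45 S2=-1 S3=11 blocked=[2]
Op 7: conn=24 S1=36 S2=-1 S3=11 blocked=[2]
Op 8: conn=18 S1=30 S2=-1 S3=11 blocked=[2]
Op 9: conn=11 S1=23 S2=-1 S3=11 blocked=[2]
Op 10: conn=-8 S1=23 S2=-20 S3=11 blocked=[1, 2, 3]
Op 11: conn=14 S1=23 S2=-20 S3=11 blocked=[2]
Op 12: conn=32 S1=23 S2=-20 S3=11 blocked=[2]
Op 13: conn=48 S1=23 S2=-20 S3=11 blocked=[2]
Op 14: conn=28 S1=3 S2=-20 S3=11 blocked=[2]

Answer: S2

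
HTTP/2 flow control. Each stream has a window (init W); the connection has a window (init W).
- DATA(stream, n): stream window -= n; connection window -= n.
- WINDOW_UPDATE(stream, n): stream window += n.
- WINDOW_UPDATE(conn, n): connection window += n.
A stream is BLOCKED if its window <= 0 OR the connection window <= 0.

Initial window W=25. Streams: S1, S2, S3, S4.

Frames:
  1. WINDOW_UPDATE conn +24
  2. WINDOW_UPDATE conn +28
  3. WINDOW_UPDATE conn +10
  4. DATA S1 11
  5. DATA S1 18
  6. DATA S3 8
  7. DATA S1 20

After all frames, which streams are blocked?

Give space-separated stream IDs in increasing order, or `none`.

Op 1: conn=49 S1=25 S2=25 S3=25 S4=25 blocked=[]
Op 2: conn=77 S1=25 S2=25 S3=25 S4=25 blocked=[]
Op 3: conn=87 S1=25 S2=25 S3=25 S4=25 blocked=[]
Op 4: conn=76 S1=14 S2=25 S3=25 S4=25 blocked=[]
Op 5: conn=58 S1=-4 S2=25 S3=25 S4=25 blocked=[1]
Op 6: conn=50 S1=-4 S2=25 S3=17 S4=25 blocked=[1]
Op 7: conn=30 S1=-24 S2=25 S3=17 S4=25 blocked=[1]

Answer: S1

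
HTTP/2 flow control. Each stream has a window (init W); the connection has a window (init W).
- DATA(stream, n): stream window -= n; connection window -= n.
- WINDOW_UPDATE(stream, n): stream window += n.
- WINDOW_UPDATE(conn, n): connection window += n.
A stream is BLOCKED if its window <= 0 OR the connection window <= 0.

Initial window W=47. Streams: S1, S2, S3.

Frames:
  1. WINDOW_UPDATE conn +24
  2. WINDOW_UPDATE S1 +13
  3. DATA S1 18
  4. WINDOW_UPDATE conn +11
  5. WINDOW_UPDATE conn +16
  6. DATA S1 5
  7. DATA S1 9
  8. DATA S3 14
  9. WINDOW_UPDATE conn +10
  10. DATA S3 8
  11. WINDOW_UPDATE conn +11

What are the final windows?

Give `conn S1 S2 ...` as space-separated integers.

Answer: 65 28 47 25

Derivation:
Op 1: conn=71 S1=47 S2=47 S3=47 blocked=[]
Op 2: conn=71 S1=60 S2=47 S3=47 blocked=[]
Op 3: conn=53 S1=42 S2=47 S3=47 blocked=[]
Op 4: conn=64 S1=42 S2=47 S3=47 blocked=[]
Op 5: conn=80 S1=42 S2=47 S3=47 blocked=[]
Op 6: conn=75 S1=37 S2=47 S3=47 blocked=[]
Op 7: conn=66 S1=28 S2=47 S3=47 blocked=[]
Op 8: conn=52 S1=28 S2=47 S3=33 blocked=[]
Op 9: conn=62 S1=28 S2=47 S3=33 blocked=[]
Op 10: conn=54 S1=28 S2=47 S3=25 blocked=[]
Op 11: conn=65 S1=28 S2=47 S3=25 blocked=[]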